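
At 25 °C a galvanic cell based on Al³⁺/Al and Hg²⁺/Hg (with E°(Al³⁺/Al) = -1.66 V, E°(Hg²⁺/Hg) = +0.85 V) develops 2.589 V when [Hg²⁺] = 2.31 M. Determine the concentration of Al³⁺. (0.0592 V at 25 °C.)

3.5 × 10^-4 M

From the Nernst equation, log Q = n(E° − E)/0.0592 = 6(2.51 − 2.589)/0.0592 = -8.007, so Q = 9.85 × 10^-9.
With Q = [Al³⁺]^2/[Hg²⁺]^3 and the known concentrations, [Al³⁺]^2 in the numerator gives [Al³⁺] = 3.5 × 10^-4 M.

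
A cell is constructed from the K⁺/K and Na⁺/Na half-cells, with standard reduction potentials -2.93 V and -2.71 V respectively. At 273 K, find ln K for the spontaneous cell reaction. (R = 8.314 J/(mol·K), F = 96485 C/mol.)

E°_cell = -2.71 − (-2.93) = 0.22 V, with n = 1 electron transferred.
At equilibrium E = 0, so the Nernst equation gives ln K = nFE°/RT = (1)(96485)(0.22)/((8.314)(273)) = 9.35.

ln K = 9.4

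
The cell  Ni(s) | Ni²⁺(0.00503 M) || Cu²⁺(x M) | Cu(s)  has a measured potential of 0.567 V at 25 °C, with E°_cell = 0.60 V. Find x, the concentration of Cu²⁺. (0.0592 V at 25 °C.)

3.9 × 10^-4 M

From the Nernst equation, log Q = n(E° − E)/0.0592 = 2(0.60 − 0.567)/0.0592 = 1.115, so Q = 13.0.
With Q = [Ni²⁺]/[Cu²⁺] and the known concentrations, [Cu²⁺] in the denominator gives [Cu²⁺] = 3.9 × 10^-4 M.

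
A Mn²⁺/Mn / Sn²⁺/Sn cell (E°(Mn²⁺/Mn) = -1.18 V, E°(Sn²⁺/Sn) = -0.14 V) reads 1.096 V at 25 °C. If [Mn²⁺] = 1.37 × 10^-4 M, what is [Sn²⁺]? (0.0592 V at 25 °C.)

From the Nernst equation, log Q = n(E° − E)/0.0592 = 2(1.04 − 1.096)/0.0592 = -1.892, so Q = 0.0128.
With Q = [Mn²⁺]/[Sn²⁺] and the known concentrations, [Sn²⁺] in the denominator gives [Sn²⁺] = 0.011 M.

0.011 M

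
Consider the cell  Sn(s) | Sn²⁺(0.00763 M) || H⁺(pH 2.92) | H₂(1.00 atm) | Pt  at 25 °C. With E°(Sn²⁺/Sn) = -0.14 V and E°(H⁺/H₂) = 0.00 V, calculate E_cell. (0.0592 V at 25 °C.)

The hydrogen couple is the cathode, so E°_cell = 0.14 V; n = 2.
[H⁺] = 10^(−2.92) = 0.0012 M, and Q = [Sn²⁺]·P(H₂) / [H⁺]^2 = 5280.
E = E° − (0.0592/2) log Q = 0.14 − (0.0592/2)(3.723) = 0.030 V.

0.030 V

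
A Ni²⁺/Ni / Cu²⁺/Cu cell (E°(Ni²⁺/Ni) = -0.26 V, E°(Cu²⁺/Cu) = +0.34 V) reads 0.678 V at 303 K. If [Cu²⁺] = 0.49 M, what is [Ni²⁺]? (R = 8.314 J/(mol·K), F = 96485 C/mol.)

0.0012 M

From the Nernst equation, ln Q = nF(E° − E)/RT = 2×96485×(0.60 − 0.678)/(8.314×303) = -5.975, so Q = 0.00254.
With Q = [Ni²⁺]/[Cu²⁺] and the known concentrations, [Ni²⁺] in the numerator gives [Ni²⁺] = 0.0012 M.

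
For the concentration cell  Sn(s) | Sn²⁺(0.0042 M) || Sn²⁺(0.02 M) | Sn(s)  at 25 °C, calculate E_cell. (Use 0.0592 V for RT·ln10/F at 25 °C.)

0.020 V

Both half-cells are Sn²⁺/Sn, so E°_cell = 0. The concentrated side is the cathode; the cell reaction moves Sn²⁺ from high to low concentration with n = 2.
Q = [Sn²⁺]_dilute/[Sn²⁺]_conc = 0.0042/0.02 = 0.210.
E = 0 − (0.0592/2) log Q = −(0.0592/2)(-0.678) = 0.0201 V.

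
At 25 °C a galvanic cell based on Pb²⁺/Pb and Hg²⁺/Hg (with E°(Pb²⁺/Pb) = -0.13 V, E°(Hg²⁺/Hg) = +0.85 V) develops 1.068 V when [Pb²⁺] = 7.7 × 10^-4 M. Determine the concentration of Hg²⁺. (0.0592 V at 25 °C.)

From the Nernst equation, log Q = n(E° − E)/0.0592 = 2(0.98 − 1.068)/0.0592 = -2.973, so Q = 0.00106.
With Q = [Pb²⁺]/[Hg²⁺] and the known concentrations, [Hg²⁺] in the denominator gives [Hg²⁺] = 0.72 M.

0.72 M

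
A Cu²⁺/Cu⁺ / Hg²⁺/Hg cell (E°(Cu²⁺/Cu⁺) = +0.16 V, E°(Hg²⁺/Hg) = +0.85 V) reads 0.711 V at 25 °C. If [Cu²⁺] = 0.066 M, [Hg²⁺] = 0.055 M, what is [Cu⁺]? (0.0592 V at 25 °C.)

0.64 M

From the Nernst equation, log Q = n(E° − E)/0.0592 = 2(0.69 − 0.711)/0.0592 = -0.709, so Q = 0.195.
With Q = [Cu²⁺]^2/([Cu⁺]^2·[Hg²⁺]) and the known concentrations, [Cu⁺]^2 in the denominator gives [Cu⁺] = 0.64 M.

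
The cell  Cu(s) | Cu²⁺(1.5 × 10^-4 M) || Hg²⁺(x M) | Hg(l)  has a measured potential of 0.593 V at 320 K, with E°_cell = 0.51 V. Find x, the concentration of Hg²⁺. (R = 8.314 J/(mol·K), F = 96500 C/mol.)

0.062 M

From the Nernst equation, ln Q = nF(E° − E)/RT = 2×96500×(0.51 − 0.593)/(8.314×320) = -6.021, so Q = 0.00243.
With Q = [Cu²⁺]/[Hg²⁺] and the known concentrations, [Hg²⁺] in the denominator gives [Hg²⁺] = 0.062 M.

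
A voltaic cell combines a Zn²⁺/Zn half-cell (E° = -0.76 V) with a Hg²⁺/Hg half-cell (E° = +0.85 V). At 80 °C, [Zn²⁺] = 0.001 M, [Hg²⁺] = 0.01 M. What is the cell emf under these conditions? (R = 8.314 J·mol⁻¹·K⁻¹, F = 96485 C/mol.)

The Hg²⁺/Hg couple has the higher reduction potential and acts as the cathode, so E°_cell = +0.85 − (-0.76) = 1.61 V.
Balancing electrons gives n = 2; the reaction quotient is Q = [Zn²⁺]/[Hg²⁺] = 0.100.
E = E° − (RT/nF) ln Q = 1.61 − (8.314×353)/(2×96485) × (-2.303) = 1.610 + 0.035 = 1.645 V.

1.65 V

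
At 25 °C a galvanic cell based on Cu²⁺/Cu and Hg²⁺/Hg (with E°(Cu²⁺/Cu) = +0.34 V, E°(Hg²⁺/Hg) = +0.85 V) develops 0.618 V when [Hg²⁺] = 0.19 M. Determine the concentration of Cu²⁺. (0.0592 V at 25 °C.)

From the Nernst equation, log Q = n(E° − E)/0.0592 = 2(0.51 − 0.618)/0.0592 = -3.649, so Q = 2.25 × 10^-4.
With Q = [Cu²⁺]/[Hg²⁺] and the known concentrations, [Cu²⁺] in the numerator gives [Cu²⁺] = 4.3 × 10^-5 M.

4.3 × 10^-5 M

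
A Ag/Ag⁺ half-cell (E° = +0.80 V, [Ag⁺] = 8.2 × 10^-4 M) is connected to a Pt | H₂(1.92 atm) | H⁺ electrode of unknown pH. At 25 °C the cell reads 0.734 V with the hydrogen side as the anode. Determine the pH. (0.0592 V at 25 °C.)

E°_cell = 0.80 V and n = 2.
log Q = n(E° − E)/0.0592 = 2×(0.80 − 0.734)/0.0592 = 2.230.
With Q = [H⁺]^2 / ([Ag⁺]^2·P(H₂)), solving for [H⁺] gives log[H⁺] = -1.830, so pH = 1.83.

pH = 1.83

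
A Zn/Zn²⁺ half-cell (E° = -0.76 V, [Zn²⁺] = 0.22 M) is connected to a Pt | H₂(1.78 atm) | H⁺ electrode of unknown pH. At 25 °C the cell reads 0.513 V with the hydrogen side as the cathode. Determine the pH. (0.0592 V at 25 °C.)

pH = 4.38

E°_cell = 0.76 V and n = 2.
log Q = n(E° − E)/0.0592 = 2×(0.76 − 0.513)/0.0592 = 8.345.
With Q = [Zn²⁺]·P(H₂) / [H⁺]^2, solving for [H⁺] gives log[H⁺] = -4.376, so pH = 4.38.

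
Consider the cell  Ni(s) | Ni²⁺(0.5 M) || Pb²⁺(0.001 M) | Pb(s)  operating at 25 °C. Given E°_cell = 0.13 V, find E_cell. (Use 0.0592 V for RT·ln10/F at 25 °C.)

0.050 V

Balancing electrons gives n = 2; the reaction quotient is Q = [Ni²⁺]/[Pb²⁺] = 500.
At 25 °C, E = E° − (0.0592/n) log Q = 0.13 − (0.0592/2)(2.699) = 0.130 − 0.080 = 0.050 V.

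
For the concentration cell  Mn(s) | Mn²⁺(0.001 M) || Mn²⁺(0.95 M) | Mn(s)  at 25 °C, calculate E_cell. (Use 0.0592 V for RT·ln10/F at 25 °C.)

0.088 V

Both half-cells are Mn²⁺/Mn, so E°_cell = 0. The concentrated side is the cathode; the cell reaction moves Mn²⁺ from high to low concentration with n = 2.
Q = [Mn²⁺]_dilute/[Mn²⁺]_conc = 0.001/0.95 = 0.00105.
E = 0 − (0.0592/2) log Q = −(0.0592/2)(-2.978) = 0.0881 V.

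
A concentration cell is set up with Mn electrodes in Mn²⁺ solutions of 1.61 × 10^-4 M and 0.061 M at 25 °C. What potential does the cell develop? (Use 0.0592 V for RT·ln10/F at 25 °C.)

0.076 V

Both half-cells are Mn²⁺/Mn, so E°_cell = 0. The concentrated side is the cathode; the cell reaction moves Mn²⁺ from high to low concentration with n = 2.
Q = [Mn²⁺]_dilute/[Mn²⁺]_conc = 1.61 × 10^-4/0.061 = 0.00264.
E = 0 − (0.0592/2) log Q = −(0.0592/2)(-2.579) = 0.0763 V.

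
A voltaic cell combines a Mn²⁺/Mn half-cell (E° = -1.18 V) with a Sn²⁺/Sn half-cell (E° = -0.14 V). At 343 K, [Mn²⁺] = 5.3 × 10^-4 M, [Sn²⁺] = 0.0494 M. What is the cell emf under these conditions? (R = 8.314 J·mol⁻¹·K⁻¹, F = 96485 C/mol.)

The Sn²⁺/Sn couple has the higher reduction potential and acts as the cathode, so E°_cell = -0.14 − (-1.18) = 1.04 V.
Balancing electrons gives n = 2; the reaction quotient is Q = [Mn²⁺]/[Sn²⁺] = 0.0107.
E = E° − (RT/nF) ln Q = 1.04 − (8.314×343)/(2×96485) × (-4.535) = 1.040 + 0.067 = 1.107 V.

1.11 V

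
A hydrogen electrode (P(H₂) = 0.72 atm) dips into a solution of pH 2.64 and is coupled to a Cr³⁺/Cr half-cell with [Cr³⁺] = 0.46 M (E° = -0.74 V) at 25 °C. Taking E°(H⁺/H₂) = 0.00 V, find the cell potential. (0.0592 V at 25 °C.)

The hydrogen couple is the cathode, so E°_cell = 0.74 V; n = 6.
[H⁺] = 10^(−2.64) = 0.0023 M, and Q = [Cr³⁺]^2·P(H₂)^3 / [H⁺]^6 = 5.46 × 10^14.
E = E° − (0.0592/6) log Q = 0.74 − (0.0592/6)(14.738) = 0.595 V.

0.59 V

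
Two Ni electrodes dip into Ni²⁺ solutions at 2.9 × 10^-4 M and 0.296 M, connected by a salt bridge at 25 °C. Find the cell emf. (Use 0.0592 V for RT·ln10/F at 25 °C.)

Both half-cells are Ni²⁺/Ni, so E°_cell = 0. The concentrated side is the cathode; the cell reaction moves Ni²⁺ from high to low concentration with n = 2.
Q = [Ni²⁺]_dilute/[Ni²⁺]_conc = 2.9 × 10^-4/0.296 = 9.8 × 10^-4.
E = 0 − (0.0592/2) log Q = −(0.0592/2)(-3.009) = 0.0891 V.

0.089 V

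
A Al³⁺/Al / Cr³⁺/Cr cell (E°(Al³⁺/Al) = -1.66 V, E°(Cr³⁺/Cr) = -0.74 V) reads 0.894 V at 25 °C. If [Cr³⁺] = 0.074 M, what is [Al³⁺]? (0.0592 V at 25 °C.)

1.5 M

From the Nernst equation, log Q = n(E° − E)/0.0592 = 3(0.92 − 0.894)/0.0592 = 1.318, so Q = 20.8.
With Q = [Al³⁺]/[Cr³⁺] and the known concentrations, [Al³⁺] in the numerator gives [Al³⁺] = 1.5 M.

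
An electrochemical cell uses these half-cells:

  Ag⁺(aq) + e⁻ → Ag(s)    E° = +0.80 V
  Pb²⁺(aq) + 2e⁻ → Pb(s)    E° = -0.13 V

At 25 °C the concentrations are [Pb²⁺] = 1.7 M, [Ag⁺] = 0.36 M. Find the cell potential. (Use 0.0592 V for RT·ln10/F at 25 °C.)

The Ag⁺/Ag couple has the higher reduction potential and acts as the cathode, so E°_cell = +0.80 − (-0.13) = 0.93 V.
Balancing electrons gives n = 2; the reaction quotient is Q = [Pb²⁺]/[Ag⁺]^2 = 13.1.
At 25 °C, E = E° − (0.0592/n) log Q = 0.93 − (0.0592/2)(1.118) = 0.930 − 0.033 = 0.897 V.

0.897 V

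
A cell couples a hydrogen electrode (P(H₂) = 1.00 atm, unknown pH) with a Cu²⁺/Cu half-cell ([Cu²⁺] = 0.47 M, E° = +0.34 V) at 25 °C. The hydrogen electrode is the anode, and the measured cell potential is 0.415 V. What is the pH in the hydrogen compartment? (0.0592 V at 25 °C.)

pH = 1.43

E°_cell = 0.34 V and n = 2.
log Q = n(E° − E)/0.0592 = 2×(0.34 − 0.415)/0.0592 = -2.534.
With Q = [H⁺]^2 / ([Cu²⁺]·P(H₂)), solving for [H⁺] gives log[H⁺] = -1.431, so pH = 1.43.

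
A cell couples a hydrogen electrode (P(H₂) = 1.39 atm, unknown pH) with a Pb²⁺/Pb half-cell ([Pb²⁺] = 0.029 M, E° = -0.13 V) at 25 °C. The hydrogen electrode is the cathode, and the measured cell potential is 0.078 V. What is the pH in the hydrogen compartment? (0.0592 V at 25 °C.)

E°_cell = 0.13 V and n = 2.
log Q = n(E° − E)/0.0592 = 2×(0.13 − 0.078)/0.0592 = 1.757.
With Q = [Pb²⁺]·P(H₂) / [H⁺]^2, solving for [H⁺] gives log[H⁺] = -1.576, so pH = 1.58.

pH = 1.58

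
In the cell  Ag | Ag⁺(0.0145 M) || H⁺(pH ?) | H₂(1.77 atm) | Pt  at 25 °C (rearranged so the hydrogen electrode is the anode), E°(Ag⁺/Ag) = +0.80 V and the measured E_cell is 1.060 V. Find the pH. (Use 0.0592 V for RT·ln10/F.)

pH = 6.11

E°_cell = 0.80 V and n = 2.
log Q = n(E° − E)/0.0592 = 2×(0.80 − 1.060)/0.0592 = -8.784.
With Q = [H⁺]^2 / ([Ag⁺]^2·P(H₂)), solving for [H⁺] gives log[H⁺] = -6.107, so pH = 6.11.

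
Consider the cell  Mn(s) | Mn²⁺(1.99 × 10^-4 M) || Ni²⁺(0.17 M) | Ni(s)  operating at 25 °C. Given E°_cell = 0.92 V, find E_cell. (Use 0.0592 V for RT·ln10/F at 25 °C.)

Balancing electrons gives n = 2; the reaction quotient is Q = [Mn²⁺]/[Ni²⁺] = 0.00117.
At 25 °C, E = E° − (0.0592/n) log Q = 0.92 − (0.0592/2)(-2.932) = 0.920 + 0.087 = 1.007 V.

1.01 V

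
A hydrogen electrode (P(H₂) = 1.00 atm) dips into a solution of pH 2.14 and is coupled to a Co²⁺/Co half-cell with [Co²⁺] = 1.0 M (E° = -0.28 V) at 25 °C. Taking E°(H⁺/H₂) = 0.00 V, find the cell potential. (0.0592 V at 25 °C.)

The hydrogen couple is the cathode, so E°_cell = 0.28 V; n = 2.
[H⁺] = 10^(−2.14) = 0.0072 M, and Q = [Co²⁺]·P(H₂) / [H⁺]^2 = 1.91 × 10^4.
E = E° − (0.0592/2) log Q = 0.28 − (0.0592/2)(4.280) = 0.153 V.

0.15 V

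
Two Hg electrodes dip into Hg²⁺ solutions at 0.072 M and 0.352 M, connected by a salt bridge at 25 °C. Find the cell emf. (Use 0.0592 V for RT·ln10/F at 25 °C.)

Both half-cells are Hg²⁺/Hg, so E°_cell = 0. The concentrated side is the cathode; the cell reaction moves Hg²⁺ from high to low concentration with n = 2.
Q = [Hg²⁺]_dilute/[Hg²⁺]_conc = 0.072/0.352 = 0.205.
E = 0 − (0.0592/2) log Q = −(0.0592/2)(-0.689) = 0.0204 V.

0.020 V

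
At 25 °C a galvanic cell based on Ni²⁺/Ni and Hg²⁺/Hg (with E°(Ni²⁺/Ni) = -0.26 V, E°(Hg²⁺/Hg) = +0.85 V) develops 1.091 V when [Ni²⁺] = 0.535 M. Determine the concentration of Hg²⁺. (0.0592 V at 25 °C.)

0.12 M

From the Nernst equation, log Q = n(E° − E)/0.0592 = 2(1.11 − 1.091)/0.0592 = 0.642, so Q = 4.38.
With Q = [Ni²⁺]/[Hg²⁺] and the known concentrations, [Hg²⁺] in the denominator gives [Hg²⁺] = 0.12 M.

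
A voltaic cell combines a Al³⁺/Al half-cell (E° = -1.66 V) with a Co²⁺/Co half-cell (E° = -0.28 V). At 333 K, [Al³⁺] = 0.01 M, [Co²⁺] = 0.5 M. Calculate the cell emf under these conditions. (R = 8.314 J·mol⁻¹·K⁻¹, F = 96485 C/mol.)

1.41 V

The Co²⁺/Co couple has the higher reduction potential and acts as the cathode, so E°_cell = -0.28 − (-1.66) = 1.38 V.
Balancing electrons gives n = 6; the reaction quotient is Q = [Al³⁺]^2/[Co²⁺]^3 = 8 × 10^-4.
E = E° − (RT/nF) ln Q = 1.38 − (8.314×333)/(6×96485) × (-7.131) = 1.380 + 0.034 = 1.414 V.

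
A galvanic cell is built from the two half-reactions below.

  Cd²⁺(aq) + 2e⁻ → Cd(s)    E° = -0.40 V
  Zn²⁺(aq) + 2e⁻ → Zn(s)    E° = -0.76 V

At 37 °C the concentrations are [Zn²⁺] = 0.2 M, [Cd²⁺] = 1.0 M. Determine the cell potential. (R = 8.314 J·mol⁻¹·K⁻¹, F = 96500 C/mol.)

The Cd²⁺/Cd couple has the higher reduction potential and acts as the cathode, so E°_cell = -0.40 − (-0.76) = 0.36 V.
Balancing electrons gives n = 2; the reaction quotient is Q = [Zn²⁺]/[Cd²⁺] = 0.200.
E = E° − (RT/nF) ln Q = 0.36 − (8.314×310)/(2×96500) × (-1.609) = 0.360 + 0.021 = 0.381 V.

0.381 V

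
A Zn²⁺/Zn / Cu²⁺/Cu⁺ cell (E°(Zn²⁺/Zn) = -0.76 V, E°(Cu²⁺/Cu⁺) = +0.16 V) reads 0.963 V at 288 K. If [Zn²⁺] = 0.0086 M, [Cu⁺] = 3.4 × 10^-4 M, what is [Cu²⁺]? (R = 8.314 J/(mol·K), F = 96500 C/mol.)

1.8 × 10^-4 M

From the Nernst equation, ln Q = nF(E° − E)/RT = 2×96500×(0.92 − 0.963)/(8.314×288) = -3.466, so Q = 0.0312.
With Q = [Zn²⁺]·[Cu⁺]^2/[Cu²⁺]^2 and the known concentrations, [Cu²⁺]^2 in the denominator gives [Cu²⁺] = 1.8 × 10^-4 M.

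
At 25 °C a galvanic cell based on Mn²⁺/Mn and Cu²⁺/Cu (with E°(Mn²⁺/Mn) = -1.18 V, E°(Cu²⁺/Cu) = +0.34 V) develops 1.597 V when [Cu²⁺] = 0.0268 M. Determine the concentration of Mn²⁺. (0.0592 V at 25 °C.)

From the Nernst equation, log Q = n(E° − E)/0.0592 = 2(1.52 − 1.597)/0.0592 = -2.601, so Q = 0.00250.
With Q = [Mn²⁺]/[Cu²⁺] and the known concentrations, [Mn²⁺] in the numerator gives [Mn²⁺] = 6.7 × 10^-5 M.

6.7 × 10^-5 M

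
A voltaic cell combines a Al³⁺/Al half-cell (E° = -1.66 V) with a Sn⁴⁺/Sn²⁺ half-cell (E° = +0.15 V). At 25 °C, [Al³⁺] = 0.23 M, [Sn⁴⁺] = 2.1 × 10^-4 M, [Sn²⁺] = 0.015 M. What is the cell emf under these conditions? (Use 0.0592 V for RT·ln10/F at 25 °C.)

The Sn⁴⁺/Sn²⁺ couple has the higher reduction potential and acts as the cathode, so E°_cell = +0.15 − (-1.66) = 1.81 V.
Balancing electrons gives n = 6; the reaction quotient is Q = [Al³⁺]^2·[Sn²⁺]^3/[Sn⁴⁺]^3 = 1.93 × 10^4.
At 25 °C, E = E° − (0.0592/n) log Q = 1.81 − (0.0592/6)(4.285) = 1.810 − 0.042 = 1.768 V.

1.77 V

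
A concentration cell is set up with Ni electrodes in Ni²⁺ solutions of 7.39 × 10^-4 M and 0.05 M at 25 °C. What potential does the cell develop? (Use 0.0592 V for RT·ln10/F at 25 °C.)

0.054 V

Both half-cells are Ni²⁺/Ni, so E°_cell = 0. The concentrated side is the cathode; the cell reaction moves Ni²⁺ from high to low concentration with n = 2.
Q = [Ni²⁺]_dilute/[Ni²⁺]_conc = 7.39 × 10^-4/0.05 = 0.0148.
E = 0 − (0.0592/2) log Q = −(0.0592/2)(-1.830) = 0.0542 V.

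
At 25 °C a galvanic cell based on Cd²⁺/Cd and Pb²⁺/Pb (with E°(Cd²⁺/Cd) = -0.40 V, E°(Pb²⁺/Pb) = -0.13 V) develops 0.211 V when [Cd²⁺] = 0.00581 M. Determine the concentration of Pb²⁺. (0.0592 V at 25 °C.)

From the Nernst equation, log Q = n(E° − E)/0.0592 = 2(0.27 − 0.211)/0.0592 = 1.993, so Q = 98.5.
With Q = [Cd²⁺]/[Pb²⁺] and the known concentrations, [Pb²⁺] in the denominator gives [Pb²⁺] = 5.9 × 10^-5 M.

5.9 × 10^-5 M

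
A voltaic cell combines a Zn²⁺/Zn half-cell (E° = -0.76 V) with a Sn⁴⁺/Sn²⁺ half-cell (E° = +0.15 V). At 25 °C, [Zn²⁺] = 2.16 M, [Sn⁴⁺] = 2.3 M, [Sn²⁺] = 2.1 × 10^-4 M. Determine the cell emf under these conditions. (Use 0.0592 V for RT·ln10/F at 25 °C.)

The Sn⁴⁺/Sn²⁺ couple has the higher reduction potential and acts as the cathode, so E°_cell = +0.15 − (-0.76) = 0.91 V.
Balancing electrons gives n = 2; the reaction quotient is Q = [Zn²⁺]·[Sn²⁺]/[Sn⁴⁺] = 1.97 × 10^-4.
At 25 °C, E = E° − (0.0592/n) log Q = 0.91 − (0.0592/2)(-3.705) = 0.910 + 0.110 = 1.020 V.

1.02 V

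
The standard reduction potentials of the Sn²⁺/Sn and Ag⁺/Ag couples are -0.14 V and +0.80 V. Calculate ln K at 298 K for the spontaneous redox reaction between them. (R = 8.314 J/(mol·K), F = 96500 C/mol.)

E°_cell = +0.80 − (-0.14) = 0.94 V, with n = 2 electrons transferred.
At equilibrium E = 0, so the Nernst equation gives ln K = nFE°/RT = (2)(96500)(0.94)/((8.314)(298)) = 73.22.

ln K = 73.2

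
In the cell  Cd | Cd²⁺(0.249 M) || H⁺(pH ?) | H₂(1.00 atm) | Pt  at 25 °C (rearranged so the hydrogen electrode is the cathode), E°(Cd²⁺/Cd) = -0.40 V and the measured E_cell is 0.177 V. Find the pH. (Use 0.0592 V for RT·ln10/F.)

E°_cell = 0.40 V and n = 2.
log Q = n(E° − E)/0.0592 = 2×(0.40 − 0.177)/0.0592 = 7.534.
With Q = [Cd²⁺]·P(H₂) / [H⁺]^2, solving for [H⁺] gives log[H⁺] = -4.069, so pH = 4.07.

pH = 4.07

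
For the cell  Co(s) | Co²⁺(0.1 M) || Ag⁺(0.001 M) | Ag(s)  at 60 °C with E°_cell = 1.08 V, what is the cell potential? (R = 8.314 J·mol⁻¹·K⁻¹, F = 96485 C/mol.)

Balancing electrons gives n = 2; the reaction quotient is Q = [Co²⁺]/[Ag⁺]^2 = 1 × 10^5.
E = E° − (RT/nF) ln Q = 1.08 − (8.314×333)/(2×96485) × (11.513) = 1.080 − 0.165 = 0.915 V.

0.915 V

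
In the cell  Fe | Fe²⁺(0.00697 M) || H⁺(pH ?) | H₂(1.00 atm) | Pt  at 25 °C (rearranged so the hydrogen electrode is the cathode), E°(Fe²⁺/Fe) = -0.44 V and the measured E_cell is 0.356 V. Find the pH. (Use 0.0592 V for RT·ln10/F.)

E°_cell = 0.44 V and n = 2.
log Q = n(E° − E)/0.0592 = 2×(0.44 − 0.356)/0.0592 = 2.838.
With Q = [Fe²⁺]·P(H₂) / [H⁺]^2, solving for [H⁺] gives log[H⁺] = -2.497, so pH = 2.50.

pH = 2.50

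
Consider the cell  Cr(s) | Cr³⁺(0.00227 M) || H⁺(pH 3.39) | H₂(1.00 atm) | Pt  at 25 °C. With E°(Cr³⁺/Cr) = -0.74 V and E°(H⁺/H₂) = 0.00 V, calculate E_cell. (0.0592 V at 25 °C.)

The hydrogen couple is the cathode, so E°_cell = 0.74 V; n = 6.
[H⁺] = 10^(−3.39) = 4.1 × 10^-4 M, and Q = [Cr³⁺]^2·P(H₂)^3 / [H⁺]^6 = 1.13 × 10^15.
E = E° − (0.0592/6) log Q = 0.74 − (0.0592/6)(15.052) = 0.591 V.

0.59 V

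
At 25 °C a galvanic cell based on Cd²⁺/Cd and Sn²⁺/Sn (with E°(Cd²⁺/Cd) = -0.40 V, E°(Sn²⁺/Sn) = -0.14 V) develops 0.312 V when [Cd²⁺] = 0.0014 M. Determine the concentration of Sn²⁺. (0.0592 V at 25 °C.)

0.08 M

From the Nernst equation, log Q = n(E° − E)/0.0592 = 2(0.26 − 0.312)/0.0592 = -1.757, so Q = 0.0175.
With Q = [Cd²⁺]/[Sn²⁺] and the known concentrations, [Sn²⁺] in the denominator gives [Sn²⁺] = 0.08 M.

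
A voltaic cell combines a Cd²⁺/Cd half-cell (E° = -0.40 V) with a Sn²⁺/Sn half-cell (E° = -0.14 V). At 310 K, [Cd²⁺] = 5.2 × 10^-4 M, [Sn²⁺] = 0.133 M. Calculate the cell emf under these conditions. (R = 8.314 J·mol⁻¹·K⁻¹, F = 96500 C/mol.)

0.334 V

The Sn²⁺/Sn couple has the higher reduction potential and acts as the cathode, so E°_cell = -0.14 − (-0.40) = 0.26 V.
Balancing electrons gives n = 2; the reaction quotient is Q = [Cd²⁺]/[Sn²⁺] = 0.00391.
E = E° − (RT/nF) ln Q = 0.26 − (8.314×310)/(2×96500) × (-5.544) = 0.260 + 0.074 = 0.334 V.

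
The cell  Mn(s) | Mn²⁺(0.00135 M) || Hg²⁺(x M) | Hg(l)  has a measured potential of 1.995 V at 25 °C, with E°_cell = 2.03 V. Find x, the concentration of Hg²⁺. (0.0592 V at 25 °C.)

8.9 × 10^-5 M

From the Nernst equation, log Q = n(E° − E)/0.0592 = 2(2.03 − 1.995)/0.0592 = 1.182, so Q = 15.2.
With Q = [Mn²⁺]/[Hg²⁺] and the known concentrations, [Hg²⁺] in the denominator gives [Hg²⁺] = 8.9 × 10^-5 M.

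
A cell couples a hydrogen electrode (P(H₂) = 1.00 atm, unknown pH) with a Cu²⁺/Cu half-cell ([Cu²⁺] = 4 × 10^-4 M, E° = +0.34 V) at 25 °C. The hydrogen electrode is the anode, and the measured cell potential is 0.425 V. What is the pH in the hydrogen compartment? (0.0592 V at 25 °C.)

E°_cell = 0.34 V and n = 2.
log Q = n(E° − E)/0.0592 = 2×(0.34 − 0.425)/0.0592 = -2.872.
With Q = [H⁺]^2 / ([Cu²⁺]·P(H₂)), solving for [H⁺] gives log[H⁺] = -3.135, so pH = 3.13.

pH = 3.13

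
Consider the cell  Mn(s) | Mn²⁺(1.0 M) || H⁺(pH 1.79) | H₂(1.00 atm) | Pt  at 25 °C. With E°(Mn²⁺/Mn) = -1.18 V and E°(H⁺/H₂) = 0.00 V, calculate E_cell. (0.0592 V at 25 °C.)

1.07 V

The hydrogen couple is the cathode, so E°_cell = 1.18 V; n = 2.
[H⁺] = 10^(−1.79) = 0.016 M, and Q = [Mn²⁺]·P(H₂) / [H⁺]^2 = 3800.
E = E° − (0.0592/2) log Q = 1.18 − (0.0592/2)(3.580) = 1.074 V.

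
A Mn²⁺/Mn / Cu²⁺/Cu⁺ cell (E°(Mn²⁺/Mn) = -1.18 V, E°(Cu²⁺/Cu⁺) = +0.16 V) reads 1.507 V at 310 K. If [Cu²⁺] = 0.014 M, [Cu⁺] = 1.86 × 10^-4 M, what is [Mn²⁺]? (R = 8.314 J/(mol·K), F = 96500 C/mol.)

0.021 M

From the Nernst equation, ln Q = nF(E° − E)/RT = 2×96500×(1.34 − 1.507)/(8.314×310) = -12.506, so Q = 3.71 × 10^-6.
With Q = [Mn²⁺]·[Cu⁺]^2/[Cu²⁺]^2 and the known concentrations, [Mn²⁺] in the numerator gives [Mn²⁺] = 0.021 M.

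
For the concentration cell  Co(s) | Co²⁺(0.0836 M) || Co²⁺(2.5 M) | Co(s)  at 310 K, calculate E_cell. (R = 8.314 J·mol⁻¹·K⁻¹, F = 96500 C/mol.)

Both half-cells are Co²⁺/Co, so E°_cell = 0. The concentrated side is the cathode; the cell reaction moves Co²⁺ from high to low concentration with n = 2.
Q = [Co²⁺]_dilute/[Co²⁺]_conc = 0.0836/2.5 = 0.0334.
E = 0 − (RT/nF) ln Q = −((8.314×310)/(2×96500))(-3.398) = 0.0454 V.

0.045 V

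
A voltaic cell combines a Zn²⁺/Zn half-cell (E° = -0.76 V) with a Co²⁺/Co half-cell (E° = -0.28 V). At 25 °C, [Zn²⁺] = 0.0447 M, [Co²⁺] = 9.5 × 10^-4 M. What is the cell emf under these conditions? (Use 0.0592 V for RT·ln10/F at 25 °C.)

0.430 V

The Co²⁺/Co couple has the higher reduction potential and acts as the cathode, so E°_cell = -0.28 − (-0.76) = 0.48 V.
Balancing electrons gives n = 2; the reaction quotient is Q = [Zn²⁺]/[Co²⁺] = 47.1.
At 25 °C, E = E° − (0.0592/n) log Q = 0.48 − (0.0592/2)(1.673) = 0.480 − 0.050 = 0.430 V.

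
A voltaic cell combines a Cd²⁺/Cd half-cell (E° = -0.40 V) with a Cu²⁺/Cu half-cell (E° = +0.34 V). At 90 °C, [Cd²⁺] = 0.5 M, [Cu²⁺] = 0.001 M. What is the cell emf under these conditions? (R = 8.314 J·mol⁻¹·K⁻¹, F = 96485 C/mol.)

0.643 V

The Cu²⁺/Cu couple has the higher reduction potential and acts as the cathode, so E°_cell = +0.34 − (-0.40) = 0.74 V.
Balancing electrons gives n = 2; the reaction quotient is Q = [Cd²⁺]/[Cu²⁺] = 500.
E = E° − (RT/nF) ln Q = 0.74 − (8.314×363)/(2×96485) × (6.215) = 0.740 − 0.097 = 0.643 V.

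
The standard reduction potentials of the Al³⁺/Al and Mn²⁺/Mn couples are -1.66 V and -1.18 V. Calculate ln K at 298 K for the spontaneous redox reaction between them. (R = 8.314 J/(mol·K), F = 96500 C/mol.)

E°_cell = -1.18 − (-1.66) = 0.48 V, with n = 6 electrons transferred.
At equilibrium E = 0, so the Nernst equation gives ln K = nFE°/RT = (6)(96500)(0.48)/((8.314)(298)) = 112.17.

ln K = 112.2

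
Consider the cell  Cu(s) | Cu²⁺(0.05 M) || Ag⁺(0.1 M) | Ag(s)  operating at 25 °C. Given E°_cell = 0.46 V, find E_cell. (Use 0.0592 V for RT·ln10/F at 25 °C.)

0.439 V

Balancing electrons gives n = 2; the reaction quotient is Q = [Cu²⁺]/[Ag⁺]^2 = 5.00.
At 25 °C, E = E° − (0.0592/n) log Q = 0.46 − (0.0592/2)(0.699) = 0.460 − 0.021 = 0.439 V.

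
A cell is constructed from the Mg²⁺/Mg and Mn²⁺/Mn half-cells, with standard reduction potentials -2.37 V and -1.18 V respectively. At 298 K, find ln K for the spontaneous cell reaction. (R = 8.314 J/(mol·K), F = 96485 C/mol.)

E°_cell = -1.18 − (-2.37) = 1.19 V, with n = 2 electrons transferred.
At equilibrium E = 0, so the Nernst equation gives ln K = nFE°/RT = (2)(96485)(1.19)/((8.314)(298)) = 92.69.

ln K = 92.7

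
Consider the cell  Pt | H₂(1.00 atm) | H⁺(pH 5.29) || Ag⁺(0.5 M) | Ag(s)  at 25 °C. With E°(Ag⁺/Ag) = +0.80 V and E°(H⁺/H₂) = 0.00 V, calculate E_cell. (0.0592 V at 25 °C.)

1.10 V

The Ag⁺/Ag couple is the cathode, so E°_cell = 0.80 V; n = 2.
[H⁺] = 10^(−5.29) = 5.1 × 10^-6 M, and Q = [H⁺]^2 / ([Ag⁺]^2·P(H₂)) = 1.05 × 10^-10.
E = E° − (0.0592/2) log Q = 0.80 − (0.0592/2)(-9.978) = 1.095 V.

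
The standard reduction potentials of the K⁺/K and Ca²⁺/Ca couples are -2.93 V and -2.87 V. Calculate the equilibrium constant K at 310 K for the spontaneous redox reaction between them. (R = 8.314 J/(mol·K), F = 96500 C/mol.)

E°_cell = -2.87 − (-2.93) = 0.06 V, with n = 2 electrons transferred.
At equilibrium E = 0, so the Nernst equation gives ln K = nFE°/RT = (2)(96500)(0.06)/((8.314)(310)) = 4.49.
K = e^4.49 = 89.

89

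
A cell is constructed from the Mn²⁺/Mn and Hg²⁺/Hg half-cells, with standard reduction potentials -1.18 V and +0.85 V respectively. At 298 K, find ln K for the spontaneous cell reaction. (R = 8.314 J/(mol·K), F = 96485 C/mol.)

ln K = 158.1

E°_cell = +0.85 − (-1.18) = 2.03 V, with n = 2 electrons transferred.
At equilibrium E = 0, so the Nernst equation gives ln K = nFE°/RT = (2)(96485)(2.03)/((8.314)(298)) = 158.11.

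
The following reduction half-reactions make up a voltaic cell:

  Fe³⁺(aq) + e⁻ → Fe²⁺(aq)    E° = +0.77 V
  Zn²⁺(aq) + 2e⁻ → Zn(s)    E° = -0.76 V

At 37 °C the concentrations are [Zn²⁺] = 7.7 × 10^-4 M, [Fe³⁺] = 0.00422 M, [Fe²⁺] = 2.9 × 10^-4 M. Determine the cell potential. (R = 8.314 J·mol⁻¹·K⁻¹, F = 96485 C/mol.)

The Fe³⁺/Fe²⁺ couple has the higher reduction potential and acts as the cathode, so E°_cell = +0.77 − (-0.76) = 1.53 V.
Balancing electrons gives n = 2; the reaction quotient is Q = [Zn²⁺]·[Fe²⁺]^2/[Fe³⁺]^2 = 3.64 × 10^-6.
E = E° − (RT/nF) ln Q = 1.53 − (8.314×310)/(2×96485) × (-12.525) = 1.530 + 0.167 = 1.697 V.

1.70 V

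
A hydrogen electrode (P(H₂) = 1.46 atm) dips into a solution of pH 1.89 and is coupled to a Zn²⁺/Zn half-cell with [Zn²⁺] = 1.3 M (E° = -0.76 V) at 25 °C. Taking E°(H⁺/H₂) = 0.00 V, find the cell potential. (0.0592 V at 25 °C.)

The hydrogen couple is the cathode, so E°_cell = 0.76 V; n = 2.
[H⁺] = 10^(−1.89) = 0.013 M, and Q = [Zn²⁺]·P(H₂) / [H⁺]^2 = 1.14 × 10^4.
E = E° − (0.0592/2) log Q = 0.76 − (0.0592/2)(4.058) = 0.640 V.

0.64 V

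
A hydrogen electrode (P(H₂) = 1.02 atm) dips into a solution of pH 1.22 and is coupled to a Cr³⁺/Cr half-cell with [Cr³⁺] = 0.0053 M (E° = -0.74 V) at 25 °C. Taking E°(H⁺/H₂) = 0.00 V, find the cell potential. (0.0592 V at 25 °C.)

The hydrogen couple is the cathode, so E°_cell = 0.74 V; n = 6.
[H⁺] = 10^(−1.22) = 0.060 M, and Q = [Cr³⁺]^2·P(H₂)^3 / [H⁺]^6 = 623.
E = E° − (0.0592/6) log Q = 0.74 − (0.0592/6)(2.794) = 0.712 V.

0.71 V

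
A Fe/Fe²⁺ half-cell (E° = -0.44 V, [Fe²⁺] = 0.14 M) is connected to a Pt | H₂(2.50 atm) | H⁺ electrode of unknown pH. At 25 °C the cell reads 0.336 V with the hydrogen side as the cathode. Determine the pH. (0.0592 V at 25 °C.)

E°_cell = 0.44 V and n = 2.
log Q = n(E° − E)/0.0592 = 2×(0.44 − 0.336)/0.0592 = 3.514.
With Q = [Fe²⁺]·P(H₂) / [H⁺]^2, solving for [H⁺] gives log[H⁺] = -1.985, so pH = 1.98.

pH = 1.98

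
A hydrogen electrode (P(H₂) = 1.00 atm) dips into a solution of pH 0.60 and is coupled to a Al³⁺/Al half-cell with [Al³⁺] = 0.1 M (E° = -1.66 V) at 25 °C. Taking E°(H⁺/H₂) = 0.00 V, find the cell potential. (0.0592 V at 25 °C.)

1.64 V

The hydrogen couple is the cathode, so E°_cell = 1.66 V; n = 6.
[H⁺] = 10^(−0.60) = 0.25 M, and Q = [Al³⁺]^2·P(H₂)^3 / [H⁺]^6 = 39.8.
E = E° − (0.0592/6) log Q = 1.66 − (0.0592/6)(1.600) = 1.644 V.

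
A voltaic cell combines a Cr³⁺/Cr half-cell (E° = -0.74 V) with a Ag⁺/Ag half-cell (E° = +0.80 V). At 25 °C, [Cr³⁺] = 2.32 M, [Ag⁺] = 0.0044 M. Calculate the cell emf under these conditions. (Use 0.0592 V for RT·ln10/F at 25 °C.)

1.39 V

The Ag⁺/Ag couple has the higher reduction potential and acts as the cathode, so E°_cell = +0.80 − (-0.74) = 1.54 V.
Balancing electrons gives n = 3; the reaction quotient is Q = [Cr³⁺]/[Ag⁺]^3 = 2.72 × 10^7.
At 25 °C, E = E° − (0.0592/n) log Q = 1.54 − (0.0592/3)(7.435) = 1.540 − 0.147 = 1.393 V.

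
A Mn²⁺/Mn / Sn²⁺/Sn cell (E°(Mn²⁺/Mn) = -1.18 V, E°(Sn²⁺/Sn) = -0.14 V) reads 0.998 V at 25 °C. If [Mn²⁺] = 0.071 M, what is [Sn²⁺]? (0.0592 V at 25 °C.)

0.0027 M

From the Nernst equation, log Q = n(E° − E)/0.0592 = 2(1.04 − 0.998)/0.0592 = 1.419, so Q = 26.2.
With Q = [Mn²⁺]/[Sn²⁺] and the known concentrations, [Sn²⁺] in the denominator gives [Sn²⁺] = 0.0027 M.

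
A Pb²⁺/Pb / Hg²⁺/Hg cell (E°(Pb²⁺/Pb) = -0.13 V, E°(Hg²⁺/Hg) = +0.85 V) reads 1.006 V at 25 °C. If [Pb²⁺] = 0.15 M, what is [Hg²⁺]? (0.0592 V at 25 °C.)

1.1 M

From the Nernst equation, log Q = n(E° − E)/0.0592 = 2(0.98 − 1.006)/0.0592 = -0.878, so Q = 0.132.
With Q = [Pb²⁺]/[Hg²⁺] and the known concentrations, [Hg²⁺] in the denominator gives [Hg²⁺] = 1.1 M.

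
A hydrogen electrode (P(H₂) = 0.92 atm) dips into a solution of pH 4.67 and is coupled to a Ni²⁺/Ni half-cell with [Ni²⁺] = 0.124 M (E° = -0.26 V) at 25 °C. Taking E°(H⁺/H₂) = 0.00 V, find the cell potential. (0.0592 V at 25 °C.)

0.011 V

The hydrogen couple is the cathode, so E°_cell = 0.26 V; n = 2.
[H⁺] = 10^(−4.67) = 2.1 × 10^-5 M, and Q = [Ni²⁺]·P(H₂) / [H⁺]^2 = 2.5 × 10^8.
E = E° − (0.0592/2) log Q = 0.26 − (0.0592/2)(8.397) = 0.011 V.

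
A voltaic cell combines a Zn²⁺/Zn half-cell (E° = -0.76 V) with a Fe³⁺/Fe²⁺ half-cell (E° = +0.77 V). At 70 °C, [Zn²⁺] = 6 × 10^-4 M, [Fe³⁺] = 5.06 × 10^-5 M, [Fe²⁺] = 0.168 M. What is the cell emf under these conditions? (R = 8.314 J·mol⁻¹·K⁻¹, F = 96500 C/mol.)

The Fe³⁺/Fe²⁺ couple has the higher reduction potential and acts as the cathode, so E°_cell = +0.77 − (-0.76) = 1.53 V.
Balancing electrons gives n = 2; the reaction quotient is Q = [Zn²⁺]·[Fe²⁺]^2/[Fe³⁺]^2 = 6610.
E = E° − (RT/nF) ln Q = 1.53 − (8.314×343)/(2×96500) × (8.797) = 1.530 − 0.130 = 1.400 V.

1.40 V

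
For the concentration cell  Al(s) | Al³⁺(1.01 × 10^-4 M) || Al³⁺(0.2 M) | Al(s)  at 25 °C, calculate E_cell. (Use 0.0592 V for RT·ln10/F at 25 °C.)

0.065 V

Both half-cells are Al³⁺/Al, so E°_cell = 0. The concentrated side is the cathode; the cell reaction moves Al³⁺ from high to low concentration with n = 3.
Q = [Al³⁺]_dilute/[Al³⁺]_conc = 1.01 × 10^-4/0.2 = 5.05 × 10^-4.
E = 0 − (0.0592/3) log Q = −(0.0592/3)(-3.297) = 0.0651 V.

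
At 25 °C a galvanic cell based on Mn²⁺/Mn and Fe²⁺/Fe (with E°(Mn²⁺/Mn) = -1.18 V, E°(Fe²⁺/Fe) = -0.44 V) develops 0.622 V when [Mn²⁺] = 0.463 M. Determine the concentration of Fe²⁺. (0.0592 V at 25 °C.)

From the Nernst equation, log Q = n(E° − E)/0.0592 = 2(0.74 − 0.622)/0.0592 = 3.986, so Q = 9690.
With Q = [Mn²⁺]/[Fe²⁺] and the known concentrations, [Fe²⁺] in the denominator gives [Fe²⁺] = 4.8 × 10^-5 M.

4.8 × 10^-5 M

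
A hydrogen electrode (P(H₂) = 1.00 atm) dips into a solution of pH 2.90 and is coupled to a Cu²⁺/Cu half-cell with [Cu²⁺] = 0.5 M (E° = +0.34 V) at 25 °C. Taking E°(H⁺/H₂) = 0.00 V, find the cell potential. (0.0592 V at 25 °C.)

0.50 V

The Cu²⁺/Cu couple is the cathode, so E°_cell = 0.34 V; n = 2.
[H⁺] = 10^(−2.90) = 0.0013 M, and Q = [H⁺]^2 / ([Cu²⁺]·P(H₂)) = 3.17 × 10^-6.
E = E° − (0.0592/2) log Q = 0.34 − (0.0592/2)(-5.499) = 0.503 V.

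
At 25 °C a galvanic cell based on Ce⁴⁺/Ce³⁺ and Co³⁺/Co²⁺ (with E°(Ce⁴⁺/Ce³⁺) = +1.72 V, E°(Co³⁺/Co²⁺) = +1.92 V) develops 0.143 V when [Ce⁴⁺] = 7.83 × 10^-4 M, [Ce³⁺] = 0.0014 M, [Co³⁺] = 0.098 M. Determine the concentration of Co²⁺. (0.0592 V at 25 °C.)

1.6 M

From the Nernst equation, log Q = n(E° − E)/0.0592 = 1(0.20 − 0.143)/0.0592 = 0.963, so Q = 9.18.
With Q = [Ce⁴⁺]·[Co²⁺]/([Ce³⁺]·[Co³⁺]) and the known concentrations, [Co²⁺] in the numerator gives [Co²⁺] = 1.6 M.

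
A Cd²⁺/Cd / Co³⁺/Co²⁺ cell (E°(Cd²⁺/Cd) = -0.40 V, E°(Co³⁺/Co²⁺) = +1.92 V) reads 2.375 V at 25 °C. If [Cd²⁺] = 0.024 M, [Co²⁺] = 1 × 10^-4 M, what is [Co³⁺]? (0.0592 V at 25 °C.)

From the Nernst equation, log Q = n(E° − E)/0.0592 = 2(2.32 − 2.375)/0.0592 = -1.858, so Q = 0.0139.
With Q = [Cd²⁺]·[Co²⁺]^2/[Co³⁺]^2 and the known concentrations, [Co³⁺]^2 in the denominator gives [Co³⁺] = 1.3 × 10^-4 M.

1.3 × 10^-4 M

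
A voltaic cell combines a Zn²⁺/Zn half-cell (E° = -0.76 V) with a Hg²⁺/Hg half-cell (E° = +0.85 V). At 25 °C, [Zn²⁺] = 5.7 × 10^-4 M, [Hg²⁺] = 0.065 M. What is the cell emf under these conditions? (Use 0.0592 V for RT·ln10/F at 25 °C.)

The Hg²⁺/Hg couple has the higher reduction potential and acts as the cathode, so E°_cell = +0.85 − (-0.76) = 1.61 V.
Balancing electrons gives n = 2; the reaction quotient is Q = [Zn²⁺]/[Hg²⁺] = 0.00877.
At 25 °C, E = E° − (0.0592/n) log Q = 1.61 − (0.0592/2)(-2.057) = 1.610 + 0.061 = 1.671 V.

1.67 V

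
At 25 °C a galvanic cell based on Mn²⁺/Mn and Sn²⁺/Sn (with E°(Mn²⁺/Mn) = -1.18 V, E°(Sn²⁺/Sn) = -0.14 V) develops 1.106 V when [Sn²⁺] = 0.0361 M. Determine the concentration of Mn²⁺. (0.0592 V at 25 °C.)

2.1 × 10^-4 M

From the Nernst equation, log Q = n(E° − E)/0.0592 = 2(1.04 − 1.106)/0.0592 = -2.230, so Q = 0.00589.
With Q = [Mn²⁺]/[Sn²⁺] and the known concentrations, [Mn²⁺] in the numerator gives [Mn²⁺] = 2.1 × 10^-4 M.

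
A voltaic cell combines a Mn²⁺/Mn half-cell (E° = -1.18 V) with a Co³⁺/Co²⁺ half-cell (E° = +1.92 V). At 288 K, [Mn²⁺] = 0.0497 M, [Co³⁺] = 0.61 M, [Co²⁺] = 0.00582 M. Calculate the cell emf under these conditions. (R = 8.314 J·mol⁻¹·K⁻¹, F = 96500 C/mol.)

The Co³⁺/Co²⁺ couple has the higher reduction potential and acts as the cathode, so E°_cell = +1.92 − (-1.18) = 3.10 V.
Balancing electrons gives n = 2; the reaction quotient is Q = [Mn²⁺]·[Co²⁺]^2/[Co³⁺]^2 = 4.52 × 10^-6.
E = E° − (RT/nF) ln Q = 3.10 − (8.314×288)/(2×96500) × (-12.306) = 3.100 + 0.153 = 3.253 V.

3.25 V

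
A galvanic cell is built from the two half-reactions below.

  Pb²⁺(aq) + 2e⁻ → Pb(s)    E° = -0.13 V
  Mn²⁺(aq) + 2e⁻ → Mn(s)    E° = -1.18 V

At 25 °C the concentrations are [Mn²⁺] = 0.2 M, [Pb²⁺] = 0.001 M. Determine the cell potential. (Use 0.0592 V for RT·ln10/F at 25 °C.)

0.982 V

The Pb²⁺/Pb couple has the higher reduction potential and acts as the cathode, so E°_cell = -0.13 − (-1.18) = 1.05 V.
Balancing electrons gives n = 2; the reaction quotient is Q = [Mn²⁺]/[Pb²⁺] = 200.
At 25 °C, E = E° − (0.0592/n) log Q = 1.05 − (0.0592/2)(2.301) = 1.050 − 0.068 = 0.982 V.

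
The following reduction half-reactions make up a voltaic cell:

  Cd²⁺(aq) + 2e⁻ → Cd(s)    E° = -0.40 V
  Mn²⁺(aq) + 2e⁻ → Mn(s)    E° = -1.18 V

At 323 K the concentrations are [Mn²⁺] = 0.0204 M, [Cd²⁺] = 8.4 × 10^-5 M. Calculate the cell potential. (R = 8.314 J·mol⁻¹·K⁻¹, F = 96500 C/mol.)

0.704 V

The Cd²⁺/Cd couple has the higher reduction potential and acts as the cathode, so E°_cell = -0.40 − (-1.18) = 0.78 V.
Balancing electrons gives n = 2; the reaction quotient is Q = [Mn²⁺]/[Cd²⁺] = 243.
E = E° − (RT/nF) ln Q = 0.78 − (8.314×323)/(2×96500) × (5.492) = 0.780 − 0.076 = 0.704 V.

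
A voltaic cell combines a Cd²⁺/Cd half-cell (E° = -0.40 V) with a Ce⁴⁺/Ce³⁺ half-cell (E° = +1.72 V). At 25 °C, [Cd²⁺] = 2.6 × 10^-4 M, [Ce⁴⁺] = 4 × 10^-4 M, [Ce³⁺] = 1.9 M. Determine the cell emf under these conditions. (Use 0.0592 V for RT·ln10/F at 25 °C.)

The Ce⁴⁺/Ce³⁺ couple has the higher reduction potential and acts as the cathode, so E°_cell = +1.72 − (-0.40) = 2.12 V.
Balancing electrons gives n = 2; the reaction quotient is Q = [Cd²⁺]·[Ce³⁺]^2/[Ce⁴⁺]^2 = 5870.
At 25 °C, E = E° − (0.0592/n) log Q = 2.12 − (0.0592/2)(3.768) = 2.120 − 0.112 = 2.008 V.

2.01 V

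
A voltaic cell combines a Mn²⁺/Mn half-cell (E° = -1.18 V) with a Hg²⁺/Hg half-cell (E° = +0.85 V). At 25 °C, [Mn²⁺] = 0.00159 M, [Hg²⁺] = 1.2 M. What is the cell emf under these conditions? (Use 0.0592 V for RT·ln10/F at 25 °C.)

2.12 V

The Hg²⁺/Hg couple has the higher reduction potential and acts as the cathode, so E°_cell = +0.85 − (-1.18) = 2.03 V.
Balancing electrons gives n = 2; the reaction quotient is Q = [Mn²⁺]/[Hg²⁺] = 0.00132.
At 25 °C, E = E° − (0.0592/n) log Q = 2.03 − (0.0592/2)(-2.878) = 2.030 + 0.085 = 2.115 V.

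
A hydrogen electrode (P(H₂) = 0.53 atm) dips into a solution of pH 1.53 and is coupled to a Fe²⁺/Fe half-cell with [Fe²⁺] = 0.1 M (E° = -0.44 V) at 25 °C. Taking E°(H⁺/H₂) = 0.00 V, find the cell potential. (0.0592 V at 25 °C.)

0.39 V

The hydrogen couple is the cathode, so E°_cell = 0.44 V; n = 2.
[H⁺] = 10^(−1.53) = 0.030 M, and Q = [Fe²⁺]·P(H₂) / [H⁺]^2 = 60.9.
E = E° − (0.0592/2) log Q = 0.44 − (0.0592/2)(1.784) = 0.387 V.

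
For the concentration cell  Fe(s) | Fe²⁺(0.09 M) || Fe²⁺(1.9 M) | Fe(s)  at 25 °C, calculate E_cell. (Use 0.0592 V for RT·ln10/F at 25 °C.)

0.039 V

Both half-cells are Fe²⁺/Fe, so E°_cell = 0. The concentrated side is the cathode; the cell reaction moves Fe²⁺ from high to low concentration with n = 2.
Q = [Fe²⁺]_dilute/[Fe²⁺]_conc = 0.09/1.9 = 0.0474.
E = 0 − (0.0592/2) log Q = −(0.0592/2)(-1.325) = 0.0392 V.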